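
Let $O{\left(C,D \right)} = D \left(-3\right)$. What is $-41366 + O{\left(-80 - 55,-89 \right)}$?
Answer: $-41099$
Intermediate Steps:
$O{\left(C,D \right)} = - 3 D$
$-41366 + O{\left(-80 - 55,-89 \right)} = -41366 - -267 = -41366 + 267 = -41099$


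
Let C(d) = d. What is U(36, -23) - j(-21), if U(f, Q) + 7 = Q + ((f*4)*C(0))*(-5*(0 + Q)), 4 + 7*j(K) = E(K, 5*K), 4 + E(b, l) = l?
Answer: -97/7 ≈ -13.857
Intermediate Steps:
E(b, l) = -4 + l
j(K) = -8/7 + 5*K/7 (j(K) = -4/7 + (-4 + 5*K)/7 = -4/7 + (-4/7 + 5*K/7) = -8/7 + 5*K/7)
U(f, Q) = -7 + Q (U(f, Q) = -7 + (Q + ((f*4)*0)*(-5*(0 + Q))) = -7 + (Q + ((4*f)*0)*(-5*Q)) = -7 + (Q + 0*(-5*Q)) = -7 + (Q + 0) = -7 + Q)
U(36, -23) - j(-21) = (-7 - 23) - (-8/7 + (5/7)*(-21)) = -30 - (-8/7 - 15) = -30 - 1*(-113/7) = -30 + 113/7 = -97/7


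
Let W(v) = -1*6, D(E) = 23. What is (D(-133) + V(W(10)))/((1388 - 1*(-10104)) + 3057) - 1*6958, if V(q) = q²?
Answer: -101231883/14549 ≈ -6958.0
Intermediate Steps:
W(v) = -6
(D(-133) + V(W(10)))/((1388 - 1*(-10104)) + 3057) - 1*6958 = (23 + (-6)²)/((1388 - 1*(-10104)) + 3057) - 1*6958 = (23 + 36)/((1388 + 10104) + 3057) - 6958 = 59/(11492 + 3057) - 6958 = 59/14549 - 6958 = -101231883/14549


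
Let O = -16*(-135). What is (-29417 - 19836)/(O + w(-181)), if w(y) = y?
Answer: -49253/1979 ≈ -24.888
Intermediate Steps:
O = 2160
(-29417 - 19836)/(O + w(-181)) = (-29417 - 19836)/(2160 - 181) = -49253/1979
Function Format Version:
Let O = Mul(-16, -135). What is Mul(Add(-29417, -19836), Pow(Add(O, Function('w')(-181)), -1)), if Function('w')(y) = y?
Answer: Rational(-49253, 1979) ≈ -24.888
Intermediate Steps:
O = 2160
Mul(Add(-29417, -19836), Pow(Add(O, Function('w')(-181)), -1)) = Mul(Add(-29417, -19836), Pow(Add(2160, -181), -1)) = Mul(-49253, Pow(1979, -1)) = Mul(-49253, Rational(1, 1979)) = Rational(-49253, 1979)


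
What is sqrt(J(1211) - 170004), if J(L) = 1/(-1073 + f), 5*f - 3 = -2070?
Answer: I*sqrt(2347526763914)/3716 ≈ 412.32*I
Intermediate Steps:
f = -2067/5 (f = 3/5 + (1/5)*(-2070) = 3/5 - 414 = -2067/5 ≈ -413.40)
J(L) = -5/7432 (J(L) = 1/(-1073 - 2067/5) = 1/(-7432/5) = -5/7432)
sqrt(J(1211) - 170004) = sqrt(-5/7432 - 170004) = sqrt(-1263469733/7432) = I*sqrt(2347526763914)/3716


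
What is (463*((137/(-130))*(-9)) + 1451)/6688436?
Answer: 759509/869496680 ≈ 0.00087350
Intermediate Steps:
(463*((137/(-130))*(-9)) + 1451)/6688436 = (463*((137*(-1/130))*(-9)) + 1451)*(1/6688436) = (463*(-137/130*(-9)) + 1451)*(1/6688436) = (463*(1233/130) + 1451)*(1/6688436) = (570879/130 + 1451)*(1/6688436) = (759509/130)*(1/6688436) = 759509/869496680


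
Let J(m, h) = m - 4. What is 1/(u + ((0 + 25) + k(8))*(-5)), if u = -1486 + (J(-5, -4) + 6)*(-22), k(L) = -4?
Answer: -1/1525 ≈ -0.00065574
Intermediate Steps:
J(m, h) = -4 + m
u = -1420 (u = -1486 + ((-4 - 5) + 6)*(-22) = -1486 + (-9 + 6)*(-22) = -1486 - 3*(-22) = -1486 + 66 = -1420)
1/(u + ((0 + 25) + k(8))*(-5)) = 1/(-1420 + ((0 + 25) - 4)*(-5)) = 1/(-1420 + (25 - 4)*(-5)) = 1/(-1420 + 21*(-5)) = 1/(-1420 - 105) = 1/(-1525) = -1/1525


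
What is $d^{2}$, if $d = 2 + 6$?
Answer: $64$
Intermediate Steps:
$d = 8$
$d^{2} = 8^{2} = 64$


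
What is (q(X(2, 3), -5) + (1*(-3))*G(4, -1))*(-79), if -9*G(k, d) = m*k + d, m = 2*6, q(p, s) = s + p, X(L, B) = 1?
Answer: -2765/3 ≈ -921.67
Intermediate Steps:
q(p, s) = p + s
m = 12
G(k, d) = -4*k/3 - d/9 (G(k, d) = -(12*k + d)/9 = -(d + 12*k)/9 = -4*k/3 - d/9)
(q(X(2, 3), -5) + (1*(-3))*G(4, -1))*(-79) = ((1 - 5) + (1*(-3))*(-4/3*4 - ⅑*(-1)))*(-79) = (-4 - 3*(-16/3 + ⅑))*(-79) = (-4 - 3*(-47/9))*(-79) = (-4 + 47/3)*(-79) = (35/3)*(-79) = -2765/3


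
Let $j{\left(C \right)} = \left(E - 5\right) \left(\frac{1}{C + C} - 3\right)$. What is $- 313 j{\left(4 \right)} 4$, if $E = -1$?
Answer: $-21597$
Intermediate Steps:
$j{\left(C \right)} = 18 - \frac{3}{C}$ ($j{\left(C \right)} = \left(-1 - 5\right) \left(\frac{1}{C + C} - 3\right) = - 6 \left(\frac{1}{2 C} - 3\right) = - 6 \left(-3 + \frac{1}{2 C}\right) = 18 - \frac{3}{C}$)
$- 313 j{\left(4 \right)} 4 = - 313 \left(18 - \frac{3}{4}\right) 4 = - 313 \cdot \frac{69}{4} \cdot 4 = \left(-313\right) 69 = -21597$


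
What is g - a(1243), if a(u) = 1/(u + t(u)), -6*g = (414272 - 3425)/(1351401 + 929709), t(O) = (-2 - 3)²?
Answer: -11138347/361555935 ≈ -0.030807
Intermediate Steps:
t(O) = 25 (t(O) = (-5)² = 25)
g = -136949/4562220 (g = -(414272 - 3425)/(6*(1351401 + 929709)) = -136949/(2*2281110) = -⅙*136949/760370 = -136949/4562220 ≈ -0.030018)
a(u) = 1/(25 + u) (a(u) = 1/(u + 25) = 1/(25 + u))
g - a(1243) = -136949/4562220 - 1/(25 + 1243) = -136949/4562220 - 1/1268 = -11138347/361555935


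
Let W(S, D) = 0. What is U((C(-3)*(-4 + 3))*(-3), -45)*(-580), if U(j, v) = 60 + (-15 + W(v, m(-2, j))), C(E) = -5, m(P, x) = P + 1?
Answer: -26100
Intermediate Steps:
m(P, x) = 1 + P
U(j, v) = 45 (U(j, v) = 60 + (-15 + 0) = 60 - 15 = 45)
U((C(-3)*(-4 + 3))*(-3), -45)*(-580) = 45*(-580) = -26100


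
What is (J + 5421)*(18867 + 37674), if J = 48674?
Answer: 3058585395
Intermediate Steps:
(J + 5421)*(18867 + 37674) = (48674 + 5421)*(18867 + 37674) = 54095*56541 = 3058585395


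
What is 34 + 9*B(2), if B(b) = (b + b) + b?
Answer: 88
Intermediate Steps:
B(b) = 3*b (B(b) = 2*b + b = 3*b)
34 + 9*B(2) = 34 + 9*(3*2) = 34 + 9*6 = 34 + 54 = 88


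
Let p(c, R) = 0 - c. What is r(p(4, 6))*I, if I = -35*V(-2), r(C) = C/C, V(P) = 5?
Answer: -175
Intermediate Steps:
p(c, R) = -c
r(C) = 1
I = -175 (I = -35*5 = -175)
r(p(4, 6))*I = 1*(-175) = -175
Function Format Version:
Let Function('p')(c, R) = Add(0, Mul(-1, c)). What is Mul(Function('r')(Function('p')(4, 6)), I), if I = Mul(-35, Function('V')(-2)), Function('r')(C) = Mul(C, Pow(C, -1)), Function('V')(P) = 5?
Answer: -175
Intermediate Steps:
Function('p')(c, R) = Mul(-1, c)
Function('r')(C) = 1
I = -175 (I = Mul(-35, 5) = -175)
Mul(Function('r')(Function('p')(4, 6)), I) = Mul(1, -175) = -175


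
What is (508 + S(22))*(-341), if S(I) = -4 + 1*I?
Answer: -179366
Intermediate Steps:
S(I) = -4 + I
(508 + S(22))*(-341) = (508 + (-4 + 22))*(-341) = (508 + 18)*(-341) = 526*(-341) = -179366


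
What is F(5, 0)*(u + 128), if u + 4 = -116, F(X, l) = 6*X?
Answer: 240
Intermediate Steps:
u = -120 (u = -4 - 116 = -120)
F(5, 0)*(u + 128) = (6*5)*(-120 + 128) = 30*8 = 240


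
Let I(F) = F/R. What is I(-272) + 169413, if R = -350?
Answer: 29647411/175 ≈ 1.6941e+5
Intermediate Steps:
I(F) = -F/350 (I(F) = F/(-350) = F*(-1/350) = -F/350)
I(-272) + 169413 = -1/350*(-272) + 169413 = 136/175 + 169413 = 29647411/175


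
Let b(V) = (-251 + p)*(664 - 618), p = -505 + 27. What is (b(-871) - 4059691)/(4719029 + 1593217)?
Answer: -4093225/6312246 ≈ -0.64846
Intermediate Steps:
p = -478
b(V) = -33534 (b(V) = (-251 - 478)*(664 - 618) = -729*46 = -33534)
(b(-871) - 4059691)/(4719029 + 1593217) = (-33534 - 4059691)/(4719029 + 1593217) = -4093225/6312246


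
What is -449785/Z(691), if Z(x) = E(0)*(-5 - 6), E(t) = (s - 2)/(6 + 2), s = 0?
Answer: -1799140/11 ≈ -1.6356e+5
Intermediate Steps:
E(t) = -¼ (E(t) = (0 - 2)/(6 + 2) = -2/8 = -2*⅛ = -¼)
Z(x) = 11/4 (Z(x) = -(-5 - 6)/4 = -¼*(-11) = 11/4)
-449785/Z(691) = -449785/11/4 = -449785*4/11 = -1799140/11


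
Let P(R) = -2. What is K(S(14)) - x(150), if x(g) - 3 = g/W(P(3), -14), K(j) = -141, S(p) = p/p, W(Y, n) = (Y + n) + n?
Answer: -139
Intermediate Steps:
W(Y, n) = Y + 2*n
S(p) = 1
x(g) = 3 - g/30 (x(g) = 3 + g/(-2 + 2*(-14)) = 3 + g/(-2 - 28) = 3 + g/(-30) = 3 + g*(-1/30) = 3 - g/30)
K(S(14)) - x(150) = -141 - (3 - 1/30*150) = -141 - (3 - 5) = -141 - 1*(-2) = -141 + 2 = -139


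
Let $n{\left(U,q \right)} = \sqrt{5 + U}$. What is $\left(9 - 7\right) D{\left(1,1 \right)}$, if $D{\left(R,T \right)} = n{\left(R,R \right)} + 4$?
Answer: $8 + 2 \sqrt{6} \approx 12.899$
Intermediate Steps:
$D{\left(R,T \right)} = 4 + \sqrt{5 + R}$ ($D{\left(R,T \right)} = \sqrt{5 + R} + 4 = 4 + \sqrt{5 + R}$)
$\left(9 - 7\right) D{\left(1,1 \right)} = \left(9 - 7\right) \left(4 + \sqrt{5 + 1}\right) = 2 \left(4 + \sqrt{6}\right) = 8 + 2 \sqrt{6}$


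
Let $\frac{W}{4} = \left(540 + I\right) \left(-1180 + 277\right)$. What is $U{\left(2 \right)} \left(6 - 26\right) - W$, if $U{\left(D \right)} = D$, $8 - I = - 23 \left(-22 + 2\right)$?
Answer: $317816$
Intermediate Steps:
$I = -452$ ($I = 8 - - 23 \left(-22 + 2\right) = 8 - \left(-23\right) \left(-20\right) = 8 - 460 = -452$)
$W = -317856$ ($W = 4 \left(540 - 452\right) \left(-1180 + 277\right) = 4 \cdot 88 \left(-903\right) = 4 \left(-79464\right) = -317856$)
$U{\left(2 \right)} \left(6 - 26\right) - W = 2 \left(6 - 26\right) - -317856 = 2 \left(-20\right) + 317856 = -40 + 317856 = 317816$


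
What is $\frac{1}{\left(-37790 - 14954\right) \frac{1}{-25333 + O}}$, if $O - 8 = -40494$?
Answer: $\frac{65819}{52744} \approx 1.2479$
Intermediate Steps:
$O = -40486$ ($O = 8 - 40494 = -40486$)
$\frac{1}{\left(-37790 - 14954\right) \frac{1}{-25333 + O}} = \frac{1}{\left(-37790 - 14954\right) \frac{1}{-25333 - 40486}} = \frac{1}{\left(-52744\right) \frac{1}{-65819}} = \frac{1}{\left(-52744\right) \left(- \frac{1}{65819}\right)} = \frac{1}{\frac{52744}{65819}} = \frac{65819}{52744}$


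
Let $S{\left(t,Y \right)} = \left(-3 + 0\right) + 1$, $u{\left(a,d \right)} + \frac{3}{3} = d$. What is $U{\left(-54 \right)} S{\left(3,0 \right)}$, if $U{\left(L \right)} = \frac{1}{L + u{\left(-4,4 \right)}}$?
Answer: $\frac{2}{51} \approx 0.039216$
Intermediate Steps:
$u{\left(a,d \right)} = -1 + d$
$S{\left(t,Y \right)} = -2$ ($S{\left(t,Y \right)} = -3 + 1 = -2$)
$U{\left(L \right)} = \frac{1}{3 + L}$ ($U{\left(L \right)} = \frac{1}{L + \left(-1 + 4\right)} = \frac{1}{L + 3} = \frac{1}{3 + L}$)
$U{\left(-54 \right)} S{\left(3,0 \right)} = \frac{1}{3 - 54} \left(-2\right) = \frac{1}{-51} \left(-2\right) = \left(- \frac{1}{51}\right) \left(-2\right) = \frac{2}{51}$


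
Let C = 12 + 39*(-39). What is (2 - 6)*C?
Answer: 6036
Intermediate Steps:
C = -1509 (C = 12 - 1521 = -1509)
(2 - 6)*C = (2 - 6)*(-1509) = -4*(-1509) = 6036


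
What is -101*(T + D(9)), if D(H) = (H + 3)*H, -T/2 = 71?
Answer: 3434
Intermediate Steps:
T = -142 (T = -2*71 = -142)
D(H) = H*(3 + H) (D(H) = (3 + H)*H = H*(3 + H))
-101*(T + D(9)) = -101*(-142 + 9*(3 + 9)) = -101*(-142 + 9*12) = -101*(-142 + 108) = -101*(-34) = 3434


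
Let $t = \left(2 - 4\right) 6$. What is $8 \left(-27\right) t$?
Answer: $2592$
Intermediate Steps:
$t = -12$ ($t = \left(-2\right) 6 = -12$)
$8 \left(-27\right) t = 8 \left(-27\right) \left(-12\right) = \left(-216\right) \left(-12\right) = 2592$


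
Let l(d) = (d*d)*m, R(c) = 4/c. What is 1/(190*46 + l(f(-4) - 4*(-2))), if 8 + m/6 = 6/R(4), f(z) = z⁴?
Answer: -1/827612 ≈ -1.2083e-6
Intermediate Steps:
m = -12 (m = -48 + 6*(6/((4/4))) = -48 + 6*(6/((4*(¼)))) = -48 + 6*(6/1) = -48 + 6*(6*1) = -48 + 6*6 = -48 + 36 = -12)
l(d) = -12*d² (l(d) = (d*d)*(-12) = d²*(-12) = -12*d²)
1/(190*46 + l(f(-4) - 4*(-2))) = 1/(190*46 - 12*((-4)⁴ - 4*(-2))²) = 1/(8740 - 12*(256 + 8)²) = 1/(8740 - 12*264²) = 1/(8740 - 12*69696) = 1/(8740 - 836352) = 1/(-827612) = -1/827612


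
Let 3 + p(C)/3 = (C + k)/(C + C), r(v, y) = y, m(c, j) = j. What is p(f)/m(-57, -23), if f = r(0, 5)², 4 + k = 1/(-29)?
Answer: 5613/16675 ≈ 0.33661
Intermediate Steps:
k = -117/29 (k = -4 + 1/(-29) = -4 - 1/29 = -117/29 ≈ -4.0345)
f = 25 (f = 5² = 25)
p(C) = -9 + 3*(-117/29 + C)/(2*C) (p(C) = -9 + 3*((C - 117/29)/(C + C)) = -9 + 3*((-117/29 + C)/((2*C))) = -9 + 3*((-117/29 + C)*(1/(2*C))) = -9 + 3*((-117/29 + C)/(2*C)) = -9 + 3*(-117/29 + C)/(2*C))
p(f)/m(-57, -23) = ((3/58)*(-117 - 145*25)/25)/(-23) = ((3/58)*(1/25)*(-117 - 3625))*(-1/23) = ((3/58)*(1/25)*(-3742))*(-1/23) = -5613/725*(-1/23) = 5613/16675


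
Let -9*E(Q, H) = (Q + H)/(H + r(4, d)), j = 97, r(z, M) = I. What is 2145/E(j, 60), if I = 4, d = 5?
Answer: -1235520/157 ≈ -7869.6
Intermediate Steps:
r(z, M) = 4
E(Q, H) = -(H + Q)/(9*(4 + H)) (E(Q, H) = -(Q + H)/(9*(H + 4)) = -(H + Q)/(9*(4 + H)))
2145/E(j, 60) = 2145/(((-1*60 - 1*97)/(9*(4 + 60)))) = 2145/(((1/9)*(-60 - 97)/64)) = 2145/(((1/9)*(1/64)*(-157))) = 2145/(-157/576) = 2145*(-576/157) = -1235520/157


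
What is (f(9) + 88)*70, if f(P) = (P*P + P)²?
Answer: 573160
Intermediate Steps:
f(P) = (P + P²)² (f(P) = (P² + P)² = (P + P²)²)
(f(9) + 88)*70 = (9²*(1 + 9)² + 88)*70 = (81*10² + 88)*70 = (81*100 + 88)*70 = (8100 + 88)*70 = 8188*70 = 573160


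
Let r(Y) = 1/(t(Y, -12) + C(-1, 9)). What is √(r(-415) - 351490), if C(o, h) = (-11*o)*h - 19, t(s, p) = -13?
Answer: I*√1577838543/67 ≈ 592.87*I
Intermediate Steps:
C(o, h) = -19 - 11*h*o (C(o, h) = -11*h*o - 19 = -19 - 11*h*o)
r(Y) = 1/67 (r(Y) = 1/(-13 + (-19 - 11*9*(-1))) = 1/(-13 + (-19 + 99)) = 1/(-13 + 80) = 1/67)
√(r(-415) - 351490) = √(1/67 - 351490) = √(-23549829/67) = I*√1577838543/67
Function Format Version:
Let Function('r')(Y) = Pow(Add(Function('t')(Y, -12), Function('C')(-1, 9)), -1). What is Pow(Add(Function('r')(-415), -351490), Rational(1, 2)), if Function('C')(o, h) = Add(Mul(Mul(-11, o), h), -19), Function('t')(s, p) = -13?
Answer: Mul(Rational(1, 67), I, Pow(1577838543, Rational(1, 2))) ≈ Mul(592.87, I)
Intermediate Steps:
Function('C')(o, h) = Add(-19, Mul(-11, h, o)) (Function('C')(o, h) = Add(Mul(-11, h, o), -19) = Add(-19, Mul(-11, h, o)))
Function('r')(Y) = Rational(1, 67) (Function('r')(Y) = Pow(Add(-13, Add(-19, Mul(-11, 9, -1))), -1) = Pow(Add(-13, Add(-19, 99)), -1) = Pow(Add(-13, 80), -1) = Pow(67, -1) = Rational(1, 67))
Pow(Add(Function('r')(-415), -351490), Rational(1, 2)) = Pow(Add(Rational(1, 67), -351490), Rational(1, 2)) = Pow(Rational(-23549829, 67), Rational(1, 2)) = Mul(Rational(1, 67), I, Pow(1577838543, Rational(1, 2)))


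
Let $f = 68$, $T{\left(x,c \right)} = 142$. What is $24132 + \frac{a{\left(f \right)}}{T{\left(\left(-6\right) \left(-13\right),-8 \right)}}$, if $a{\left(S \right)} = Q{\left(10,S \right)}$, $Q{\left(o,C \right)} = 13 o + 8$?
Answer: $\frac{1713441}{71} \approx 24133.0$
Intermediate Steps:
$Q{\left(o,C \right)} = 8 + 13 o$
$a{\left(S \right)} = 138$ ($a{\left(S \right)} = 8 + 13 \cdot 10 = 8 + 130 = 138$)
$24132 + \frac{a{\left(f \right)}}{T{\left(\left(-6\right) \left(-13\right),-8 \right)}} = 24132 + \frac{138}{142} = 24132 + 138 \cdot \frac{1}{142} = 24132 + \frac{69}{71} = \frac{1713441}{71}$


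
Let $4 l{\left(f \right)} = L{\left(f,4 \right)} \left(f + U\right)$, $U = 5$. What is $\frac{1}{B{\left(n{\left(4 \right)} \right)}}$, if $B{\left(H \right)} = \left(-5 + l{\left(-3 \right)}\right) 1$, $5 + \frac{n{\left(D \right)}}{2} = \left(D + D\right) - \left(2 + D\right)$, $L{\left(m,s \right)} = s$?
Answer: $- \frac{1}{3} \approx -0.33333$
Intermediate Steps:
$l{\left(f \right)} = 5 + f$ ($l{\left(f \right)} = \frac{4 \left(f + 5\right)}{4} = \frac{4 \left(5 + f\right)}{4} = \frac{20 + 4 f}{4} = 5 + f$)
$n{\left(D \right)} = -14 + 2 D$ ($n{\left(D \right)} = -10 + 2 \left(\left(D + D\right) - \left(2 + D\right)\right) = -10 + 2 \left(2 D - \left(2 + D\right)\right) = -10 + 2 \left(-2 + D\right) = -10 + \left(-4 + 2 D\right) = -14 + 2 D$)
$B{\left(H \right)} = -3$ ($B{\left(H \right)} = \left(-5 + \left(5 - 3\right)\right) 1 = \left(-5 + 2\right) 1 = \left(-3\right) 1 = -3$)
$\frac{1}{B{\left(n{\left(4 \right)} \right)}} = \frac{1}{-3} = - \frac{1}{3}$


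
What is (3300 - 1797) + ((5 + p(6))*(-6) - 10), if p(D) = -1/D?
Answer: 1464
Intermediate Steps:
(3300 - 1797) + ((5 + p(6))*(-6) - 10) = (3300 - 1797) + ((5 - 1/6)*(-6) - 10) = 1503 + ((5 - 1*⅙)*(-6) - 10) = 1503 + ((5 - ⅙)*(-6) - 10) = 1503 + ((29/6)*(-6) - 10) = 1503 + (-29 - 10) = 1503 - 39 = 1464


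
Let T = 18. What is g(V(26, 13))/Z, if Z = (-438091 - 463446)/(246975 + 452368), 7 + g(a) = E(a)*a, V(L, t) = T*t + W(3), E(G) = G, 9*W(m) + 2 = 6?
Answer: -3113148442819/73024497 ≈ -42632.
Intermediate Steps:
W(m) = 4/9 (W(m) = -2/9 + (⅑)*6 = -2/9 + ⅔ = 4/9)
V(L, t) = 4/9 + 18*t (V(L, t) = 18*t + 4/9 = 4/9 + 18*t)
g(a) = -7 + a² (g(a) = -7 + a*a = -7 + a²)
Z = -901537/699343 ≈ -1.2891
g(V(26, 13))/Z = (-7 + (4/9 + 18*13)²)/(-901537/699343) = (-7 + (4/9 + 234)²)*(-699343/901537) = (-7 + (2110/9)²)*(-699343/901537) = (-7 + 4452100/81)*(-699343/901537) = (4451533/81)*(-699343/901537) = -3113148442819/73024497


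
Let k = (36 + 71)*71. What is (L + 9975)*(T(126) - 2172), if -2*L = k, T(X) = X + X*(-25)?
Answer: -32093094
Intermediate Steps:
T(X) = -24*X (T(X) = X - 25*X = -24*X)
k = 7597 (k = 107*71 = 7597)
L = -7597/2 (L = -½*7597 = -7597/2 ≈ -3798.5)
(L + 9975)*(T(126) - 2172) = (-7597/2 + 9975)*(-24*126 - 2172) = 12353*(-3024 - 2172)/2 = (12353/2)*(-5196) = -32093094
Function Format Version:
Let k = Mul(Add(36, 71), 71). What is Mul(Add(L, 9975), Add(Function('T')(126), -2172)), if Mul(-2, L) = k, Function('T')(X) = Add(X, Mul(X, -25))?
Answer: -32093094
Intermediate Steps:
Function('T')(X) = Mul(-24, X) (Function('T')(X) = Add(X, Mul(-25, X)) = Mul(-24, X))
k = 7597 (k = Mul(107, 71) = 7597)
L = Rational(-7597, 2) (L = Mul(Rational(-1, 2), 7597) = Rational(-7597, 2) ≈ -3798.5)
Mul(Add(L, 9975), Add(Function('T')(126), -2172)) = Mul(Add(Rational(-7597, 2), 9975), Add(Mul(-24, 126), -2172)) = Mul(Rational(12353, 2), Add(-3024, -2172)) = Mul(Rational(12353, 2), -5196) = -32093094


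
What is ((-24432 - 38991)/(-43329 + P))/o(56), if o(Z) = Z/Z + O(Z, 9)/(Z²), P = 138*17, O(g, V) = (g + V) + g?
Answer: 66298176/44493877 ≈ 1.4901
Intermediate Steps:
O(g, V) = V + 2*g (O(g, V) = (V + g) + g = V + 2*g)
P = 2346
o(Z) = 1 + (9 + 2*Z)/Z² (o(Z) = Z/Z + (9 + 2*Z)/(Z²) = 1 + (9 + 2*Z)/Z²)
((-24432 - 38991)/(-43329 + P))/o(56) = ((-24432 - 38991)/(-43329 + 2346))/(1 + 2/56 + 9/56²) = (-63423/(-40983))/(1 + 2*(1/56) + 9*(1/3136)) = (-63423*(-1/40983))/(1 + 1/28 + 9/3136) = 21141/(13661*(3257/3136)) = (21141/13661)*(3136/3257) = 66298176/44493877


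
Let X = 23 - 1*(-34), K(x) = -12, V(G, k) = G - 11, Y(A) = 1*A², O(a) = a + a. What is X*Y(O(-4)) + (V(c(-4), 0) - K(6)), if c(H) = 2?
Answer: 3651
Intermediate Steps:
O(a) = 2*a
Y(A) = A²
V(G, k) = -11 + G
X = 57 (X = 23 + 34 = 57)
X*Y(O(-4)) + (V(c(-4), 0) - K(6)) = 57*(2*(-4))² + ((-11 + 2) - 1*(-12)) = 57*(-8)² + (-9 + 12) = 57*64 + 3 = 3648 + 3 = 3651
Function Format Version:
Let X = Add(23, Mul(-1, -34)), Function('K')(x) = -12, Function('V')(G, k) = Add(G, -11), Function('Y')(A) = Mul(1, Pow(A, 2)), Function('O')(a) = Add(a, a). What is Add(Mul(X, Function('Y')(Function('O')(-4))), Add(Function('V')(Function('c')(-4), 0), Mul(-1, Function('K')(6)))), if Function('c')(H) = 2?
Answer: 3651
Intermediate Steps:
Function('O')(a) = Mul(2, a)
Function('Y')(A) = Pow(A, 2)
Function('V')(G, k) = Add(-11, G)
X = 57 (X = Add(23, 34) = 57)
Add(Mul(X, Function('Y')(Function('O')(-4))), Add(Function('V')(Function('c')(-4), 0), Mul(-1, Function('K')(6)))) = Add(Mul(57, Pow(Mul(2, -4), 2)), Add(Add(-11, 2), Mul(-1, -12))) = Add(Mul(57, Pow(-8, 2)), Add(-9, 12)) = Add(Mul(57, 64), 3) = Add(3648, 3) = 3651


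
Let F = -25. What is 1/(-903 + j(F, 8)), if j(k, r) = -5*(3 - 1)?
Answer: -1/913 ≈ -0.0010953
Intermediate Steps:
j(k, r) = -10 (j(k, r) = -5*2 = -10)
1/(-903 + j(F, 8)) = 1/(-903 - 10) = 1/(-913) = -1/913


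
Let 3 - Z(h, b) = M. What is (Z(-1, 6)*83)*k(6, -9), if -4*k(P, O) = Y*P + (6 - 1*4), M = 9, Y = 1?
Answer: 996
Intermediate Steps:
Z(h, b) = -6 (Z(h, b) = 3 - 1*9 = 3 - 9 = -6)
k(P, O) = -½ - P/4 (k(P, O) = -(1*P + (6 - 1*4))/4 = -(P + (6 - 4))/4 = -(P + 2)/4 = -(2 + P)/4 = -½ - P/4)
(Z(-1, 6)*83)*k(6, -9) = (-6*83)*(-½ - ¼*6) = -498*(-½ - 3/2) = -498*(-2) = 996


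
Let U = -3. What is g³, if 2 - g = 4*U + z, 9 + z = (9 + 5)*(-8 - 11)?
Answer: 24137569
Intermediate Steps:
z = -275 (z = -9 + (9 + 5)*(-8 - 11) = -9 + 14*(-19) = -9 - 266 = -275)
g = 289 (g = 2 - (4*(-3) - 275) = 2 - (-12 - 275) = 2 - 1*(-287) = 2 + 287 = 289)
g³ = 289³ = 24137569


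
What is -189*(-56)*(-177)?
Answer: -1873368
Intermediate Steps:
-189*(-56)*(-177) = 10584*(-177) = -1873368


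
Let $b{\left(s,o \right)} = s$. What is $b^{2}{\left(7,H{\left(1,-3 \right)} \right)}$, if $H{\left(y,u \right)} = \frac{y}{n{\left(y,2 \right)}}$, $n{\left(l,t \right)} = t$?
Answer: $49$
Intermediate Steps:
$H{\left(y,u \right)} = \frac{y}{2}$
$b^{2}{\left(7,H{\left(1,-3 \right)} \right)} = 7^{2} = 49$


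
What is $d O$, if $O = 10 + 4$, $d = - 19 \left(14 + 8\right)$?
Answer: $-5852$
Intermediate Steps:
$d = -418$ ($d = \left(-19\right) 22 = -418$)
$O = 14$
$d O = \left(-418\right) 14 = -5852$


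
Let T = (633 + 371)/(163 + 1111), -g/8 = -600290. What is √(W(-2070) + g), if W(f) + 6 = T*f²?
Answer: √67731219634/91 ≈ 2859.9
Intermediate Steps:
g = 4802320 (g = -8*(-600290) = 4802320)
T = 502/637 (T = 1004/1274 = 1004*(1/1274) = 502/637 ≈ 0.78807)
W(f) = -6 + 502*f²/637
√(W(-2070) + g) = √((-6 + (502/637)*(-2070)²) + 4802320) = √((-6 + (502/637)*4284900) + 4802320) = √((-6 + 2151019800/637) + 4802320) = √(2151015978/637 + 4802320) = √(5210093818/637) = √67731219634/91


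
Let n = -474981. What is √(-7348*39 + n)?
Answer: 3*I*√84617 ≈ 872.67*I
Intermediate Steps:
√(-7348*39 + n) = √(-7348*39 - 474981) = √(-286572 - 474981) = √(-761553) = 3*I*√84617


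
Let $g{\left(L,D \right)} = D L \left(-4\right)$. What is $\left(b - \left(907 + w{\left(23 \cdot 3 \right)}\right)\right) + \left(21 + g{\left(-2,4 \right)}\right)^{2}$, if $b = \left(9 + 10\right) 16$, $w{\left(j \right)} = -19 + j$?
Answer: $2156$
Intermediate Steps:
$g{\left(L,D \right)} = - 4 D L$
$b = 304$ ($b = 19 \cdot 16 = 304$)
$\left(b - \left(907 + w{\left(23 \cdot 3 \right)}\right)\right) + \left(21 + g{\left(-2,4 \right)}\right)^{2} = \left(304 - \left(888 + 69\right)\right) + \left(21 - 16 \left(-2\right)\right)^{2} = \left(304 - 957\right) + \left(21 + 32\right)^{2} = \left(304 - 957\right) + 53^{2} = \left(304 - 957\right) + 2809 = -653 + 2809 = 2156$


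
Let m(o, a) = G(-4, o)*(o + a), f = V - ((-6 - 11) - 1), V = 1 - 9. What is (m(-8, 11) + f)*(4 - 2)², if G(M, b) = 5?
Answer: 100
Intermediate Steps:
V = -8
f = 10 (f = -8 - ((-6 - 11) - 1) = -8 - (-17 - 1) = -8 - 1*(-18) = -8 + 18 = 10)
m(o, a) = 5*a + 5*o (m(o, a) = 5*(o + a) = 5*(a + o) = 5*a + 5*o)
(m(-8, 11) + f)*(4 - 2)² = ((5*11 + 5*(-8)) + 10)*(4 - 2)² = ((55 - 40) + 10)*2² = (15 + 10)*4 = 25*4 = 100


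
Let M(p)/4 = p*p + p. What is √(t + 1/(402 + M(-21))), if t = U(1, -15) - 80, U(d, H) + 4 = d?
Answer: I*√359780010/2082 ≈ 9.1104*I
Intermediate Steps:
U(d, H) = -4 + d
M(p) = 4*p + 4*p² (M(p) = 4*(p*p + p) = 4*(p² + p) = 4*(p + p²) = 4*p + 4*p²)
t = -83 (t = (-4 + 1) - 80 = -3 - 80 = -83)
√(t + 1/(402 + M(-21))) = √(-83 + 1/(402 + 4*(-21)*(1 - 21))) = √(-83 + 1/(402 + 4*(-21)*(-20))) = √(-83 + 1/(402 + 1680)) = √(-83 + 1/2082) = √(-172805/2082) = I*√359780010/2082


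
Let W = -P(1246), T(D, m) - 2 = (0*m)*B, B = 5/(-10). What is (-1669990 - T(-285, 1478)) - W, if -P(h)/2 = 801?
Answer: -1671594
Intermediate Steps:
B = -1/2 (B = 5*(-1/10) = -1/2 ≈ -0.50000)
T(D, m) = 2 (T(D, m) = 2 + (0*m)*(-1/2) = 2 + 0*(-1/2) = 2 + 0 = 2)
P(h) = -1602 (P(h) = -2*801 = -1602)
W = 1602 (W = -1*(-1602) = 1602)
(-1669990 - T(-285, 1478)) - W = (-1669990 - 1*2) - 1*1602 = (-1669990 - 2) - 1602 = -1669992 - 1602 = -1671594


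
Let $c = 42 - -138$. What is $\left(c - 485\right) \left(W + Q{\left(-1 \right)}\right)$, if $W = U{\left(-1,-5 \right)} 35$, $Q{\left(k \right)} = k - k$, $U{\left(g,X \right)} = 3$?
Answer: $-32025$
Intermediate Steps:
$Q{\left(k \right)} = 0$
$W = 105$ ($W = 3 \cdot 35 = 105$)
$c = 180$ ($c = 42 + 138 = 180$)
$\left(c - 485\right) \left(W + Q{\left(-1 \right)}\right) = \left(180 - 485\right) \left(105 + 0\right) = \left(-305\right) 105 = -32025$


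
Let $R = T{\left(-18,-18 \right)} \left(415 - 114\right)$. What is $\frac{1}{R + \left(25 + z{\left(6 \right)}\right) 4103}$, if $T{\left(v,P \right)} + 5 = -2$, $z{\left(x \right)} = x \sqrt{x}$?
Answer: $\frac{25117}{1614385870} - \frac{12309 \sqrt{6}}{3228771740} \approx 6.2201 \cdot 10^{-6}$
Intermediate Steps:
$z{\left(x \right)} = x^{\frac{3}{2}}$
$T{\left(v,P \right)} = -7$ ($T{\left(v,P \right)} = -5 - 2 = -7$)
$R = -2107$ ($R = - 7 \left(415 - 114\right) = \left(-7\right) 301 = -2107$)
$\frac{1}{R + \left(25 + z{\left(6 \right)}\right) 4103} = \frac{1}{-2107 + \left(25 + 6^{\frac{3}{2}}\right) 4103} = \frac{1}{-2107 + \left(25 + 6 \sqrt{6}\right) 4103} = \frac{1}{-2107 + \left(102575 + 24618 \sqrt{6}\right)} = \frac{1}{100468 + 24618 \sqrt{6}}$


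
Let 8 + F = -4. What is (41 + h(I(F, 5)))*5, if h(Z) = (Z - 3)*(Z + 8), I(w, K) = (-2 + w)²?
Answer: 197065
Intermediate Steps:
F = -12 (F = -8 - 4 = -12)
h(Z) = (-3 + Z)*(8 + Z)
(41 + h(I(F, 5)))*5 = (41 + (-24 + ((-2 - 12)²)² + 5*(-2 - 12)²))*5 = (41 + (-24 + ((-14)²)² + 5*(-14)²))*5 = (41 + (-24 + 196² + 5*196))*5 = (41 + (-24 + 38416 + 980))*5 = (41 + 39372)*5 = 39413*5 = 197065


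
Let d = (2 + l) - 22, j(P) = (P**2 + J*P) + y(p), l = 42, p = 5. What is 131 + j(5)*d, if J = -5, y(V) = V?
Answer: 241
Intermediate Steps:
j(P) = 5 + P**2 - 5*P (j(P) = (P**2 - 5*P) + 5 = 5 + P**2 - 5*P)
d = 22 (d = (2 + 42) - 22 = 44 - 22 = 22)
131 + j(5)*d = 131 + (5 + 5**2 - 5*5)*22 = 131 + (5 + 25 - 25)*22 = 131 + 5*22 = 131 + 110 = 241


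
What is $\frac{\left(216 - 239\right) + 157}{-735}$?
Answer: $- \frac{134}{735} \approx -0.18231$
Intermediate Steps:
$\frac{\left(216 - 239\right) + 157}{-735} = \left(-23 + 157\right) \left(- \frac{1}{735}\right) = 134 \left(- \frac{1}{735}\right) = - \frac{134}{735}$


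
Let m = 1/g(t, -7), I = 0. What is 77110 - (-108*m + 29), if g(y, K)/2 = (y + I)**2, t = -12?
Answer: 616651/8 ≈ 77081.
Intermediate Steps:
g(y, K) = 2*y**2 (g(y, K) = 2*(y + 0)**2 = 2*y**2)
m = 1/288 (m = 1/(2*(-12)**2) = 1/(2*144) = 1/288 ≈ 0.0034722)
77110 - (-108*m + 29) = 77110 - (-108*1/288 + 29) = 77110 - (-3/8 + 29) = 77110 - 1*229/8 = 77110 - 229/8 = 616651/8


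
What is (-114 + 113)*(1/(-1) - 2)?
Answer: 3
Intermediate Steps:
(-114 + 113)*(1/(-1) - 2) = -(1*(-1) - 2) = -(-1 - 2) = -1*(-3) = 3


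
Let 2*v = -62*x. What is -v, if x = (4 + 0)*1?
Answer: 124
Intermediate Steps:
x = 4 (x = 4*1 = 4)
v = -124 (v = (-248)/2 = (-62*4)/2 = (½)*(-248) = -124)
-v = -1*(-124) = 124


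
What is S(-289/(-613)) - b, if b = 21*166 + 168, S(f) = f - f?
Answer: -3654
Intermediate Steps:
S(f) = 0
b = 3654 (b = 3486 + 168 = 3654)
S(-289/(-613)) - b = 0 - 1*3654 = 0 - 3654 = -3654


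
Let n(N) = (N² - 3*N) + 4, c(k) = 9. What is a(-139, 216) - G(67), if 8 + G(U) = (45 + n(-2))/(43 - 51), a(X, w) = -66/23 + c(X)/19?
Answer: 45375/3496 ≈ 12.979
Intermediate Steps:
n(N) = 4 + N² - 3*N
a(X, w) = -1047/437 (a(X, w) = -66/23 + 9/19 = -1047/437)
G(U) = -123/8 (G(U) = -8 + (45 + (4 + (-2)² - 3*(-2)))/(43 - 51) = -8 + (45 + (4 + 4 + 6))/(-8) = -8 + (45 + 14)*(-⅛) = -8 + 59*(-⅛) = -8 - 59/8 = -123/8)
a(-139, 216) - G(67) = -1047/437 - 1*(-123/8) = -1047/437 + 123/8 = 45375/3496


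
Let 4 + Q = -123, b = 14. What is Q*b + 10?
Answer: -1768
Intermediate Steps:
Q = -127 (Q = -4 - 123 = -127)
Q*b + 10 = -127*14 + 10 = -1778 + 10 = -1768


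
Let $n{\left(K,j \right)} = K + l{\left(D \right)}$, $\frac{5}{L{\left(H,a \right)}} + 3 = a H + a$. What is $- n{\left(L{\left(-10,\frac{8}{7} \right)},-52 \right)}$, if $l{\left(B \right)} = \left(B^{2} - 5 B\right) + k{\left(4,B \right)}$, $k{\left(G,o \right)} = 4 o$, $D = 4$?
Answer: $- \frac{1081}{93} \approx -11.624$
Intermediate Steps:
$l{\left(B \right)} = B^{2} - B$ ($l{\left(B \right)} = \left(B^{2} - 5 B\right) + 4 B = B^{2} - B$)
$L{\left(H,a \right)} = \frac{5}{-3 + a + H a}$ ($L{\left(H,a \right)} = \frac{5}{-3 + \left(a H + a\right)} = \frac{5}{-3 + \left(H a + a\right)} = \frac{5}{-3 + \left(a + H a\right)} = \frac{5}{-3 + a + H a}$)
$n{\left(K,j \right)} = 12 + K$ ($n{\left(K,j \right)} = K + 4 \left(-1 + 4\right) = K + 4 \cdot 3 = K + 12 = 12 + K$)
$- n{\left(L{\left(-10,\frac{8}{7} \right)},-52 \right)} = - (12 + \frac{5}{-3 + \frac{8}{7} - 10 \cdot \frac{8}{7}}) = - (12 + \frac{5}{-3 + 8 \cdot \frac{1}{7} - 10 \cdot 8 \cdot \frac{1}{7}}) = - (12 + \frac{5}{-3 + \frac{8}{7} - \frac{80}{7}}) = - (12 + \frac{5}{- \frac{93}{7}}) = - (12 + 5 \left(- \frac{7}{93}\right)) = - (12 - \frac{35}{93}) = \left(-1\right) \frac{1081}{93} = - \frac{1081}{93}$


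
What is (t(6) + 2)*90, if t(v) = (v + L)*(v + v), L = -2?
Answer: 4500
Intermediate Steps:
t(v) = 2*v*(-2 + v) (t(v) = (v - 2)*(v + v) = (-2 + v)*(2*v) = 2*v*(-2 + v))
(t(6) + 2)*90 = (2*6*(-2 + 6) + 2)*90 = (2*6*4 + 2)*90 = (48 + 2)*90 = 50*90 = 4500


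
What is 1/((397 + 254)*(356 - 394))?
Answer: -1/24738 ≈ -4.0424e-5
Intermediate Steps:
1/((397 + 254)*(356 - 394)) = 1/(651*(-38)) = 1/(-24738) = -1/24738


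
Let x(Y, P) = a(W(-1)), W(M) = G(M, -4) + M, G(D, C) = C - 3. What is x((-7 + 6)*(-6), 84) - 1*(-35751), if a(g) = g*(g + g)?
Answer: 35879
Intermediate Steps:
G(D, C) = -3 + C
W(M) = -7 + M (W(M) = (-3 - 4) + M = -7 + M)
a(g) = 2*g² (a(g) = g*(2*g) = 2*g²)
x(Y, P) = 128 (x(Y, P) = 2*(-7 - 1)² = 2*(-8)² = 2*64 = 128)
x((-7 + 6)*(-6), 84) - 1*(-35751) = 128 - 1*(-35751) = 128 + 35751 = 35879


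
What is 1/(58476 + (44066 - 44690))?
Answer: 1/57852 ≈ 1.7285e-5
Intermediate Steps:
1/(58476 + (44066 - 44690)) = 1/(58476 - 624) = 1/57852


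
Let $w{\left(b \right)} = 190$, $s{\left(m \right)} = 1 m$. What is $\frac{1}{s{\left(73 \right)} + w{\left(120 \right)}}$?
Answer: $\frac{1}{263} \approx 0.0038023$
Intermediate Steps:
$s{\left(m \right)} = m$
$\frac{1}{s{\left(73 \right)} + w{\left(120 \right)}} = \frac{1}{73 + 190} = \frac{1}{263}$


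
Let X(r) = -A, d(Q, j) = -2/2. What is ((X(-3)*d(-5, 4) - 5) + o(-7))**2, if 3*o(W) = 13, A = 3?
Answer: 49/9 ≈ 5.4444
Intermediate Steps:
d(Q, j) = -1 (d(Q, j) = -2*1/2 = -1)
X(r) = -3 (X(r) = -1*3 = -3)
o(W) = 13/3 (o(W) = (1/3)*13 = 13/3)
((X(-3)*d(-5, 4) - 5) + o(-7))**2 = ((-3*(-1) - 5) + 13/3)**2 = ((3 - 5) + 13/3)**2 = (-2 + 13/3)**2 = (7/3)**2 = 49/9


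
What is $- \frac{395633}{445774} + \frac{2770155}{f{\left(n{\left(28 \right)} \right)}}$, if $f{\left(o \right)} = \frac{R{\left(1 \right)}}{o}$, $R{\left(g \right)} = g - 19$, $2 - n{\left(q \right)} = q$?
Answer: $\frac{254812958951}{63682} \approx 4.0013 \cdot 10^{6}$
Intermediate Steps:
$n{\left(q \right)} = 2 - q$
$R{\left(g \right)} = -19 + g$
$f{\left(o \right)} = - \frac{18}{o}$ ($f{\left(o \right)} = \frac{-19 + 1}{o} = - \frac{18}{o}$)
$- \frac{395633}{445774} + \frac{2770155}{f{\left(n{\left(28 \right)} \right)}} = - \frac{395633}{445774} + \frac{2770155}{\left(-18\right) \frac{1}{2 - 28}} = \left(-395633\right) \frac{1}{445774} + \frac{2770155}{\left(-18\right) \frac{1}{2 - 28}} = - \frac{56519}{63682} + \frac{2770155}{\left(-18\right) \frac{1}{-26}} = - \frac{56519}{63682} + \frac{2770155}{\left(-18\right) \left(- \frac{1}{26}\right)} = - \frac{56519}{63682} + \frac{2770155}{\frac{9}{13}} = - \frac{56519}{63682} + 2770155 \cdot \frac{13}{9} = - \frac{56519}{63682} + 4001335 = \frac{254812958951}{63682}$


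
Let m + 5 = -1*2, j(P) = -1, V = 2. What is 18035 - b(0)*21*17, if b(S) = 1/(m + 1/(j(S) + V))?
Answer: 36189/2 ≈ 18095.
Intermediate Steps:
m = -7 (m = -5 - 1*2 = -5 - 2 = -7)
b(S) = -⅙ (b(S) = 1/(-7 + 1/(-1 + 2)) = 1/(-7 + 1/1) = 1/(-7 + 1) = 1/(-6) = -⅙)
18035 - b(0)*21*17 = 18035 - (-⅙*21)*17 = 18035 - (-7)*17/2 = 18035 - 1*(-119/2) = 18035 + 119/2 = 36189/2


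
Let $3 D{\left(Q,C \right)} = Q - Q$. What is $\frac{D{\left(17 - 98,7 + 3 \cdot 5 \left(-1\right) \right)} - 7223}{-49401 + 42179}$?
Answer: $\frac{7223}{7222} \approx 1.0001$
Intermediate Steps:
$D{\left(Q,C \right)} = 0$ ($D{\left(Q,C \right)} = \frac{Q - Q}{3} = \frac{1}{3} \cdot 0 = 0$)
$\frac{D{\left(17 - 98,7 + 3 \cdot 5 \left(-1\right) \right)} - 7223}{-49401 + 42179} = \frac{0 - 7223}{-49401 + 42179} = - \frac{7223}{-7222} = \left(-7223\right) \left(- \frac{1}{7222}\right) = \frac{7223}{7222}$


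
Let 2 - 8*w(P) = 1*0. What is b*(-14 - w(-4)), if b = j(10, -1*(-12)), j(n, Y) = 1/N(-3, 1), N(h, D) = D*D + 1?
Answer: -57/8 ≈ -7.1250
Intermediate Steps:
w(P) = ¼ (w(P) = ¼ - 0/8 = ¼ - ⅛*0 = ¼ + 0 = ¼)
N(h, D) = 1 + D² (N(h, D) = D² + 1 = 1 + D²)
j(n, Y) = ½ (j(n, Y) = 1/(1 + 1²) = 1/(1 + 1) = 1/2 = ½)
b = ½ ≈ 0.50000
b*(-14 - w(-4)) = (-14 - 1*¼)/2 = (-14 - ¼)/2 = (½)*(-57/4) = -57/8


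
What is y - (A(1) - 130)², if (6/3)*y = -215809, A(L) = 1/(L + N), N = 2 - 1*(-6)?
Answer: -20213651/162 ≈ -1.2478e+5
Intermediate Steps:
N = 8 (N = 2 + 6 = 8)
A(L) = 1/(8 + L) (A(L) = 1/(L + 8) = 1/(8 + L))
y = -215809/2 (y = (½)*(-215809) = -215809/2 ≈ -1.0790e+5)
y - (A(1) - 130)² = -215809/2 - (1/(8 + 1) - 130)² = -215809/2 - (1/9 - 130)² = -215809/2 - (⅑ - 130)² = -215809/2 - (-1169/9)² = -215809/2 - 1*1366561/81 = -215809/2 - 1366561/81 = -20213651/162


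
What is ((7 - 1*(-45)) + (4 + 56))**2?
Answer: 12544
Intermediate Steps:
((7 - 1*(-45)) + (4 + 56))**2 = ((7 + 45) + 60)**2 = (52 + 60)**2 = 112**2 = 12544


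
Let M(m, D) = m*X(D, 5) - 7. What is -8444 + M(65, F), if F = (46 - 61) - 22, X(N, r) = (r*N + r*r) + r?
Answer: -18526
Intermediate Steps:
X(N, r) = r + r² + N*r (X(N, r) = (N*r + r²) + r = (r² + N*r) + r = r + r² + N*r)
F = -37 (F = -15 - 22 = -37)
M(m, D) = -7 + m*(30 + 5*D) (M(m, D) = m*(5*(1 + D + 5)) - 7 = m*(5*(6 + D)) - 7 = m*(30 + 5*D) - 7 = -7 + m*(30 + 5*D))
-8444 + M(65, F) = -8444 + (-7 + 5*65*(6 - 37)) = -8444 + (-7 + 5*65*(-31)) = -8444 + (-7 - 10075) = -8444 - 10082 = -18526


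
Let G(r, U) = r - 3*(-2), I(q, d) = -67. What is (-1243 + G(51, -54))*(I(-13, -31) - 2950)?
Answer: 3578162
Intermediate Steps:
G(r, U) = 6 + r (G(r, U) = r + 6 = 6 + r)
(-1243 + G(51, -54))*(I(-13, -31) - 2950) = (-1243 + (6 + 51))*(-67 - 2950) = (-1243 + 57)*(-3017) = -1186*(-3017) = 3578162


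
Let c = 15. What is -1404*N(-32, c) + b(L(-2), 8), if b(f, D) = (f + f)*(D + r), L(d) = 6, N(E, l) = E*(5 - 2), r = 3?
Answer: 134916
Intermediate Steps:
N(E, l) = 3*E (N(E, l) = E*3 = 3*E)
b(f, D) = 2*f*(3 + D) (b(f, D) = (f + f)*(D + 3) = (2*f)*(3 + D) = 2*f*(3 + D))
-1404*N(-32, c) + b(L(-2), 8) = -4212*(-32) + 2*6*(3 + 8) = -1404*(-96) + 2*6*11 = 134784 + 132 = 134916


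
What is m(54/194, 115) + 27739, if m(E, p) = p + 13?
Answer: 27867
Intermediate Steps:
m(E, p) = 13 + p
m(54/194, 115) + 27739 = (13 + 115) + 27739 = 128 + 27739 = 27867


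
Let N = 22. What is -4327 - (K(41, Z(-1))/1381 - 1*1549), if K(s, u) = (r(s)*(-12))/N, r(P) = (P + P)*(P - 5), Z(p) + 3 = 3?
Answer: -42182886/15191 ≈ -2776.8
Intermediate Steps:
Z(p) = 0 (Z(p) = -3 + 3 = 0)
r(P) = 2*P*(-5 + P) (r(P) = (2*P)*(-5 + P) = 2*P*(-5 + P))
K(s, u) = -12*s*(-5 + s)/11 (K(s, u) = ((2*s*(-5 + s))*(-12))/22 = -24*s*(-5 + s)*(1/22) = -12*s*(-5 + s)/11)
-4327 - (K(41, Z(-1))/1381 - 1*1549) = -4327 - (((12/11)*41*(5 - 1*41))/1381 - 1*1549) = -4327 - (((12/11)*41*(5 - 41))*(1/1381) - 1549) = -4327 - (((12/11)*41*(-36))*(1/1381) - 1549) = -4327 - (-17712/11*1/1381 - 1549) = -4327 - (-17712/15191 - 1549) = -4327 - 1*(-23548571/15191) = -4327 + 23548571/15191 = -42182886/15191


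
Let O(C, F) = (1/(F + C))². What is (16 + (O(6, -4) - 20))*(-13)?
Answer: 195/4 ≈ 48.750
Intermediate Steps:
O(C, F) = (C + F)⁻² (O(C, F) = (1/(C + F))² = (C + F)⁻²)
(16 + (O(6, -4) - 20))*(-13) = (16 + ((6 - 4)⁻² - 20))*(-13) = (16 + (2⁻² - 20))*(-13) = (16 + (¼ - 20))*(-13) = (16 - 79/4)*(-13) = -15/4*(-13) = 195/4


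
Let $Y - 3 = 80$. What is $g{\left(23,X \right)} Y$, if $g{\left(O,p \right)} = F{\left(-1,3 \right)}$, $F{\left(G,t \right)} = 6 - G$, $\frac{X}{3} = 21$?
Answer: $581$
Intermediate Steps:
$X = 63$ ($X = 3 \cdot 21 = 63$)
$g{\left(O,p \right)} = 7$ ($g{\left(O,p \right)} = 6 - -1 = 6 + 1 = 7$)
$Y = 83$ ($Y = 3 + 80 = 83$)
$g{\left(23,X \right)} Y = 7 \cdot 83 = 581$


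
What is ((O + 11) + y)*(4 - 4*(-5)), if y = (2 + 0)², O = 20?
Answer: 840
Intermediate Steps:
y = 4 (y = 2² = 4)
((O + 11) + y)*(4 - 4*(-5)) = ((20 + 11) + 4)*(4 - 4*(-5)) = (31 + 4)*(4 + 20) = 35*24 = 840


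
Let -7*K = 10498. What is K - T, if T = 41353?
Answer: -299969/7 ≈ -42853.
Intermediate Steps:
K = -10498/7 (K = -1/7*10498 = -10498/7 ≈ -1499.7)
K - T = -10498/7 - 1*41353 = -10498/7 - 41353 = -299969/7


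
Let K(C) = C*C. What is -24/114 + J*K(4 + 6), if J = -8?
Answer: -15204/19 ≈ -800.21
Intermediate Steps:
K(C) = C**2
-24/114 + J*K(4 + 6) = -24/114 - 8*(4 + 6)**2 = -24*1/114 - 8*10**2 = -4/19 - 8*100 = -4/19 - 800 = -15204/19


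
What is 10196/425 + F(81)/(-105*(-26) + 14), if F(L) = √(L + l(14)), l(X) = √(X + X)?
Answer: 10196/425 + √(81 + 2*√7)/2744 ≈ 23.994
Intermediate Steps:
l(X) = √2*√X (l(X) = √(2*X) = √2*√X)
F(L) = √(L + 2*√7) (F(L) = √(L + √2*√14) = √(L + 2*√7))
10196/425 + F(81)/(-105*(-26) + 14) = 10196/425 + √(81 + 2*√7)/(-105*(-26) + 14) = 10196*(1/425) + √(81 + 2*√7)/(2730 + 14) = 10196/425 + √(81 + 2*√7)/2744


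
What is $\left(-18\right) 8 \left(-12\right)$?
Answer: $1728$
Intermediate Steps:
$\left(-18\right) 8 \left(-12\right) = \left(-144\right) \left(-12\right) = 1728$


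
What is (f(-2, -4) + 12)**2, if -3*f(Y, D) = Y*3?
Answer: 196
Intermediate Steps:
f(Y, D) = -Y (f(Y, D) = -Y*3/3 = -Y)
(f(-2, -4) + 12)**2 = (-1*(-2) + 12)**2 = (2 + 12)**2 = 14**2 = 196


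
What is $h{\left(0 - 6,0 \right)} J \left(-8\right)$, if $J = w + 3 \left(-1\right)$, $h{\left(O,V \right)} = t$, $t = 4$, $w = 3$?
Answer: $0$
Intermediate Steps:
$h{\left(O,V \right)} = 4$
$J = 0$ ($J = 3 + 3 \left(-1\right) = 3 - 3 = 0$)
$h{\left(0 - 6,0 \right)} J \left(-8\right) = 4 \cdot 0 \left(-8\right) = 0 \left(-8\right) = 0$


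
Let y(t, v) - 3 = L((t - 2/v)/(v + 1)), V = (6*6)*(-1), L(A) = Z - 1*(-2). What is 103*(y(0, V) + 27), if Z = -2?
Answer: 3090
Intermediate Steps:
L(A) = 0 (L(A) = -2 - 1*(-2) = -2 + 2 = 0)
V = -36 (V = 36*(-1) = -36)
y(t, v) = 3 (y(t, v) = 3 + 0 = 3)
103*(y(0, V) + 27) = 103*(3 + 27) = 103*30 = 3090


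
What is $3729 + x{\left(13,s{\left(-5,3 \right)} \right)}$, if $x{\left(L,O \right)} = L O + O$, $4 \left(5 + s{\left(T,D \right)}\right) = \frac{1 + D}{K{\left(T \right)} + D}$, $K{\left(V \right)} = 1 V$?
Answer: $3652$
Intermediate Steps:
$K{\left(V \right)} = V$
$s{\left(T,D \right)} = -5 + \frac{1 + D}{4 \left(D + T\right)}$ ($s{\left(T,D \right)} = -5 + \frac{\left(1 + D\right) \frac{1}{T + D}}{4} = -5 + \frac{\left(1 + D\right) \frac{1}{D + T}}{4} = -5 + \frac{\frac{1}{D + T} \left(1 + D\right)}{4} = -5 + \frac{1 + D}{4 \left(D + T\right)}$)
$x{\left(L,O \right)} = O + L O$
$3729 + x{\left(13,s{\left(-5,3 \right)} \right)} = 3729 + \frac{1 - -100 - 57}{4 \left(3 - 5\right)} \left(1 + 13\right) = 3729 + \frac{1 + 100 - 57}{4 \left(-2\right)} 14 = 3729 + \frac{1}{4} \left(- \frac{1}{2}\right) 44 \cdot 14 = 3729 - 77 = 3652$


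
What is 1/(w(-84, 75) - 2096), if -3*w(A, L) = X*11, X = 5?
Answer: -3/6343 ≈ -0.00047296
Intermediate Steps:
w(A, L) = -55/3 (w(A, L) = -5*11/3 = -⅓*55 = -55/3)
1/(w(-84, 75) - 2096) = 1/(-55/3 - 2096) = 1/(-6343/3) = -3/6343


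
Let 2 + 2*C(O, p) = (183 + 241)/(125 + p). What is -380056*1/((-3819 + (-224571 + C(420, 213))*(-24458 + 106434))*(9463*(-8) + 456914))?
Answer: 32114732/593010250825463415 ≈ 5.4155e-11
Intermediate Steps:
C(O, p) = -1 + 212/(125 + p) (C(O, p) = -1 + ((183 + 241)/(125 + p))/2 = -1 + (424/(125 + p))/2 = -1 + 212/(125 + p))
-380056*1/((-3819 + (-224571 + C(420, 213))*(-24458 + 106434))*(9463*(-8) + 456914)) = -380056*1/((-3819 + (-224571 + (87 - 1*213)/(125 + 213))*(-24458 + 106434))*(9463*(-8) + 456914)) = -380056*1/((-75704 + 456914)*(-3819 + (-224571 + (87 - 213)/338)*81976)) = -380056*1/(381210*(-3819 + (-224571 + (1/338)*(-126))*81976)) = -380056*1/(381210*(-3819 + (-224571 - 63/169)*81976)) = -380056*1/(381210*(-3819 - 37952562/169*81976)) = -380056*1/(381210*(-3819 - 3111199222512/169)) = -380056/(381210*(-3111199867923/169)) = -380056/(-1186020501650926830/169) = -380056*(-169/1186020501650926830) = 32114732/593010250825463415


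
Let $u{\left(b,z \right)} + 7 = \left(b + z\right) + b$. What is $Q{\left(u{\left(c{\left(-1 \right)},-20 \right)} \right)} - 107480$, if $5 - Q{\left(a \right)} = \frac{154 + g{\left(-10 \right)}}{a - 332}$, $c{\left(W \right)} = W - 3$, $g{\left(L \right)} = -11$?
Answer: $- \frac{39443182}{367} \approx -1.0747 \cdot 10^{5}$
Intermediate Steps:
$c{\left(W \right)} = -3 + W$
$u{\left(b,z \right)} = -7 + z + 2 b$ ($u{\left(b,z \right)} = -7 + \left(\left(b + z\right) + b\right) = -7 + \left(z + 2 b\right) = -7 + z + 2 b$)
$Q{\left(a \right)} = 5 - \frac{143}{-332 + a}$ ($Q{\left(a \right)} = 5 - \frac{154 - 11}{a - 332} = 5 - \frac{143}{-332 + a}$)
$Q{\left(u{\left(c{\left(-1 \right)},-20 \right)} \right)} - 107480 = \frac{-1803 + 5 \left(-7 - 20 + 2 \left(-3 - 1\right)\right)}{-332 - \left(27 - 2 \left(-3 - 1\right)\right)} - 107480 = \frac{-1803 + 5 \left(-7 - 20 + 2 \left(-4\right)\right)}{-332 - 35} - 107480 = \frac{-1803 + 5 \left(-7 - 20 - 8\right)}{-332 - 35} - 107480 = \frac{-1803 + 5 \left(-35\right)}{-332 - 35} - 107480 = \frac{-1803 - 175}{-367} - 107480 = \left(- \frac{1}{367}\right) \left(-1978\right) - 107480 = \frac{1978}{367} - 107480 = - \frac{39443182}{367}$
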